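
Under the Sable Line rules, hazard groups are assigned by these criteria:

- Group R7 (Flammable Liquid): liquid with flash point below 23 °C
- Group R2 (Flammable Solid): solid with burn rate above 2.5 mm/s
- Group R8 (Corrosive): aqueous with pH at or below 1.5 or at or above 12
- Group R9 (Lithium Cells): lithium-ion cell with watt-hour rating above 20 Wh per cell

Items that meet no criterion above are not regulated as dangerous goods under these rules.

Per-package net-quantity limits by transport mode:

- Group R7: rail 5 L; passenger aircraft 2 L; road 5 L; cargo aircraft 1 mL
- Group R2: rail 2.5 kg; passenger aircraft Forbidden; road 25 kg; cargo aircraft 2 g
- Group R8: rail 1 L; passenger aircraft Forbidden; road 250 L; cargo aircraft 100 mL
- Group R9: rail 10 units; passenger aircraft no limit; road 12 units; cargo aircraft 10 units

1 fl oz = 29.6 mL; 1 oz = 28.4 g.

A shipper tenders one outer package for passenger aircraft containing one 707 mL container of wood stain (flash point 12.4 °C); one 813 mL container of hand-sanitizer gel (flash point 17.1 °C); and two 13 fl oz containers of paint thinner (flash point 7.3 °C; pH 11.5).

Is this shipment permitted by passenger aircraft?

With flash point 12.4 °C (< 23 °C), the wood stain falls in Group R7.
With flash point 17.1 °C (< 23 °C), the hand-sanitizer gel falls in Group R7.
The paint thinner has flash point 7.3 °C, which is < 23 °C, so it is Group R7 (Flammable Liquid).
Group R7 net quantity: 707 mL + 813 mL + (two 13 fl oz containers = 769.6 mL) = 2289.6 mL.
2289.6 mL exceeds the passenger aircraft limit of 2 L for Group R7.

No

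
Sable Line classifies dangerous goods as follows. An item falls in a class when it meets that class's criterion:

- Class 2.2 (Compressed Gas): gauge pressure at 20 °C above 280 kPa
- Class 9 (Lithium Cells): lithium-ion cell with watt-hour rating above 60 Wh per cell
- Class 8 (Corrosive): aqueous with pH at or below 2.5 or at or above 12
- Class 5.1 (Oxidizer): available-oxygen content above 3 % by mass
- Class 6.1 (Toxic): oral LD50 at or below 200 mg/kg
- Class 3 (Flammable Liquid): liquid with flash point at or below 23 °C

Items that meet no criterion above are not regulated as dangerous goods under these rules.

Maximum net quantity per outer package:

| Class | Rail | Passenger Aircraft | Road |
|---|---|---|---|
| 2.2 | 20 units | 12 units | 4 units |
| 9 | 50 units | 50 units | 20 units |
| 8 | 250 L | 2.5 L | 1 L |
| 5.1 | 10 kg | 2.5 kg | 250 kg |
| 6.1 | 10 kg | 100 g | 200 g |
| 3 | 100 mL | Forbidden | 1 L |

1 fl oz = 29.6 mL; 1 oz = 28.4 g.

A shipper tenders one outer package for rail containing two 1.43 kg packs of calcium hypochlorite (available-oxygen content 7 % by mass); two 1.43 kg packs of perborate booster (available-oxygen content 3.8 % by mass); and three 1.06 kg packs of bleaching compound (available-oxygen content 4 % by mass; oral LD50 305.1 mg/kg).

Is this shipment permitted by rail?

Available-oxygen content 7 % by mass meets the Class 5.1 criterion (Oxidizer), so the calcium hypochlorite is Class 5.1.
Perborate booster: available-oxygen content 3.8 % by mass > 3 % by mass → Class 5.1 (Oxidizer).
The bleaching compound has available-oxygen content 4 % by mass, which is > 3 % by mass, so it is Class 5.1 (Oxidizer).
Total Class 5.1: (two 1.43 kg packs = 2.86 kg) + (two 1.43 kg packs = 2.86 kg) + (three 1.06 kg packs = 3.18 kg) = 8.9 kg.
8.9 kg is within the rail limit of 10 kg for Class 5.1.

Yes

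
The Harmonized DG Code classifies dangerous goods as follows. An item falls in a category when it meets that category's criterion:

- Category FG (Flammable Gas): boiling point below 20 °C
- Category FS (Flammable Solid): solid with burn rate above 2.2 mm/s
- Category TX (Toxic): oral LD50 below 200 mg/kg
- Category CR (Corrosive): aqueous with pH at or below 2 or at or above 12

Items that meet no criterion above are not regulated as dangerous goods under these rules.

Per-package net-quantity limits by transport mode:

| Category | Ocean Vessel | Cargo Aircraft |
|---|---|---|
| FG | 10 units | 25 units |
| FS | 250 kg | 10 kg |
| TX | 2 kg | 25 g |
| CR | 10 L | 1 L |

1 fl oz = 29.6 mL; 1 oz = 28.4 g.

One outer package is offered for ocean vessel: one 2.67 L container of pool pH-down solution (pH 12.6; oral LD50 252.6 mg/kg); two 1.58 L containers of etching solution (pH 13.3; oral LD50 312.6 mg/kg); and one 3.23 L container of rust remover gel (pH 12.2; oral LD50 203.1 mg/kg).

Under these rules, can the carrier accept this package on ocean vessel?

Yes

With pH 12.6 (≥ 12), the pool pH-down solution falls in Category CR.
The etching solution has pH 13.3, which is ≥ 12, so it is Category CR (Corrosive).
The rust remover gel has pH 12.2, which is ≥ 12, so it is Category CR (Corrosive).
Total Category CR: 2.67 L + (two 1.58 L containers = 3.16 L) + 3.23 L = 9.06 L.
9.06 L is within the ocean vessel limit of 10 L for Category CR.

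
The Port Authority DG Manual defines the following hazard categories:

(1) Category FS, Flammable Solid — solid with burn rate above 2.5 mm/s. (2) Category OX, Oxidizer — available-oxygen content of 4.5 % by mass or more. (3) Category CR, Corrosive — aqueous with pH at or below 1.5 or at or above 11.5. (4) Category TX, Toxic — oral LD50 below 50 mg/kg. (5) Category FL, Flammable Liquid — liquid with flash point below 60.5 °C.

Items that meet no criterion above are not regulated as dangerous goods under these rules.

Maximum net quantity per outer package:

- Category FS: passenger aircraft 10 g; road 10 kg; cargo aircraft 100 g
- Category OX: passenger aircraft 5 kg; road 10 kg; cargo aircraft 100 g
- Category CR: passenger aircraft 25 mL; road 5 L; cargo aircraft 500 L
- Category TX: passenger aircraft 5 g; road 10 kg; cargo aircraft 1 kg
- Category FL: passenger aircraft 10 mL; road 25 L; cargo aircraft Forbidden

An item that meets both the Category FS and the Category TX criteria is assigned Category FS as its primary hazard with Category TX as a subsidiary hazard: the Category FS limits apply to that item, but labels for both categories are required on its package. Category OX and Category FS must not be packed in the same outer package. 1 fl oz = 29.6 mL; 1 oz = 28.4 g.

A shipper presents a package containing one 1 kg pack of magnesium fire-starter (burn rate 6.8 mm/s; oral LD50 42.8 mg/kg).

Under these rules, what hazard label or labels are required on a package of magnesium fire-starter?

The magnesium fire-starter has burn rate 6.8 mm/s, which is > 2.5 mm/s, so it is Category FS (Flammable Solid).
Magnesium fire-starter: oral LD50 42.8 mg/kg < 50 mg/kg → Category TX (Toxic).
By the precedence rule Category FS is primary and Category TX is subsidiary, and that rule requires both labels on the package.

Category FS and TX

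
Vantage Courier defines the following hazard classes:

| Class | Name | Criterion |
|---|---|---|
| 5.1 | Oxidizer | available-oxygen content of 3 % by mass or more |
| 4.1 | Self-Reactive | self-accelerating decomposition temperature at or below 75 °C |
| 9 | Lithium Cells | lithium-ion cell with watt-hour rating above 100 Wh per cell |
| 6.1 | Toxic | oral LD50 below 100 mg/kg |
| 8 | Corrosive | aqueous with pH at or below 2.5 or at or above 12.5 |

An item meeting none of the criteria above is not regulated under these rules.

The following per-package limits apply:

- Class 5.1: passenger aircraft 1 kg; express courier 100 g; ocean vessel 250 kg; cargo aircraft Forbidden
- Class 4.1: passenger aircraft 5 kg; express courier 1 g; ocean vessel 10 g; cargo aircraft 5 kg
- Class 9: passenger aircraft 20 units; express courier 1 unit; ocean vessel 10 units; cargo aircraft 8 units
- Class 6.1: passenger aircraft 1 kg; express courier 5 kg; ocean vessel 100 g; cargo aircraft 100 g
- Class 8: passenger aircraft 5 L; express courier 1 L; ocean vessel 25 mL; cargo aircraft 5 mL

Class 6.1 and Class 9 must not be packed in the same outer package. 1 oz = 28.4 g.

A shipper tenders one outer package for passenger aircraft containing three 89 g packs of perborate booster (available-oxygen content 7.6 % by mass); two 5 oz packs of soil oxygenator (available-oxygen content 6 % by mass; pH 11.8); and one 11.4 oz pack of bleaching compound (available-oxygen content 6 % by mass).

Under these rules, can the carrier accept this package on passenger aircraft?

Available-oxygen content 7.6 % by mass meets the Class 5.1 criterion (Oxidizer), so the perborate booster is Class 5.1.
Available-oxygen content 6 % by mass meets the Class 5.1 criterion (Oxidizer), so the soil oxygenator is Class 5.1.
Available-oxygen content 6 % by mass meets the Class 5.1 criterion (Oxidizer), so the bleaching compound is Class 5.1.
Class 5.1 net quantity: (three 89 g packs = 267 g) + (two 5 oz packs = 284 g) + (one 11.4 oz pack = 323.76 g) = 874.76 g.
874.76 g is within the passenger aircraft limit of 1 kg for Class 5.1.

Yes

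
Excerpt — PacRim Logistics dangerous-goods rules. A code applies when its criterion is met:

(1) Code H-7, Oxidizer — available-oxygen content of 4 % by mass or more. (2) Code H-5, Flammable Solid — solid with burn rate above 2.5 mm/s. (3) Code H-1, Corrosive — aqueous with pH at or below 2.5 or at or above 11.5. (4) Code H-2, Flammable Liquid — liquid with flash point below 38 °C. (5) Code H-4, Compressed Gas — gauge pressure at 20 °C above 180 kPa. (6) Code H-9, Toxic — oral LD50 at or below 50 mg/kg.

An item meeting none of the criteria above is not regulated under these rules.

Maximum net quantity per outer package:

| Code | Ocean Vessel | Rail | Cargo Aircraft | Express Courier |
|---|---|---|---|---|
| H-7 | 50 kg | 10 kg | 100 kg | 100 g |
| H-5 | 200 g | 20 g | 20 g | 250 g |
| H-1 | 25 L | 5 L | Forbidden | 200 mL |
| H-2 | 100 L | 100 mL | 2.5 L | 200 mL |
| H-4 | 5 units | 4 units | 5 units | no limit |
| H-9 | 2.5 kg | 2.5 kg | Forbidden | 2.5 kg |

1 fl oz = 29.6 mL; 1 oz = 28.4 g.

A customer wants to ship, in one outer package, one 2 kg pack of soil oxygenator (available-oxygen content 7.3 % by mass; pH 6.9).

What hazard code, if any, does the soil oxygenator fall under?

The soil oxygenator has available-oxygen content 7.3 % by mass, which is ≥ 4 % by mass, so it is Code H-7 (Oxidizer).

Code H-7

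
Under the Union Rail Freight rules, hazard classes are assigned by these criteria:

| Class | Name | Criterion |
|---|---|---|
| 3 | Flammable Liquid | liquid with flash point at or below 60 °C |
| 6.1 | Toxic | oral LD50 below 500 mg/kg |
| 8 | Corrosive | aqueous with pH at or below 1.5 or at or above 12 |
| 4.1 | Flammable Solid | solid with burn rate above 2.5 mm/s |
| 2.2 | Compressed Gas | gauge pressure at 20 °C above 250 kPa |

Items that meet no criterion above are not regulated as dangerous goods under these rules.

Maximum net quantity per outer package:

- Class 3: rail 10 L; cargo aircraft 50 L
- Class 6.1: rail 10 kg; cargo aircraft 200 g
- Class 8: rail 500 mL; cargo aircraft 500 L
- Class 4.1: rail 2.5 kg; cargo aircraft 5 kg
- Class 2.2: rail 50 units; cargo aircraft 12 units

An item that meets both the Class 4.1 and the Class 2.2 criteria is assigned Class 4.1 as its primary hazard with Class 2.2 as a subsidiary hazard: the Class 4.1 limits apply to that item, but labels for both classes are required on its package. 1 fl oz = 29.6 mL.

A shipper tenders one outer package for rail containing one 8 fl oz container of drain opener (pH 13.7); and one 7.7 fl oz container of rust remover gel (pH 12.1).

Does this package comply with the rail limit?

pH 13.7 meets the Class 8 criterion (Corrosive), so the drain opener is Class 8.
pH 12.1 meets the Class 8 criterion (Corrosive), so the rust remover gel is Class 8.
Total Class 8: (one 8 fl oz container = 236.8 mL) + (one 7.7 fl oz container = 227.92 mL) = 464.72 mL.
464.72 mL is within the rail limit of 500 mL for Class 8.

Yes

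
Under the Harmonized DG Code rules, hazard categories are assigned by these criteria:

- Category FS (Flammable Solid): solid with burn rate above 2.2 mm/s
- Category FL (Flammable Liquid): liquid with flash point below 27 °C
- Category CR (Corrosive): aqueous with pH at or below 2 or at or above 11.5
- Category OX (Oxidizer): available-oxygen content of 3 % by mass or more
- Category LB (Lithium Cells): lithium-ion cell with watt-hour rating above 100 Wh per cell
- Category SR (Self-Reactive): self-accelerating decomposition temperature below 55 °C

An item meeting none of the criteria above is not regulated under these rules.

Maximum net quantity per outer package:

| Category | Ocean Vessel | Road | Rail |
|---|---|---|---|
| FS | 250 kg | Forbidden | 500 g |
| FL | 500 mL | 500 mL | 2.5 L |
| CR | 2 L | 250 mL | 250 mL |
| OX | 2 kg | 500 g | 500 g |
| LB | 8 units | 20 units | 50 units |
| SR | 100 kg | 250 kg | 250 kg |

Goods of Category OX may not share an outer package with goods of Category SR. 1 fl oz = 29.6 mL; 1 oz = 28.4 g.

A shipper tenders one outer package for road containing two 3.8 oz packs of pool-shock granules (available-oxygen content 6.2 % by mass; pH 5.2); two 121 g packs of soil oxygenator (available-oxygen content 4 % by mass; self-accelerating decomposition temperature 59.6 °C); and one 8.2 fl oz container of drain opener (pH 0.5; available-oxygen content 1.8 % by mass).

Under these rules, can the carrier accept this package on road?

Pool-shock granules: available-oxygen content 6.2 % by mass ≥ 3 % by mass → Category OX (Oxidizer).
With available-oxygen content 4 % by mass (≥ 3 % by mass), the soil oxygenator falls in Category OX.
The drain opener has pH 0.5, which is ≤ 2, so it is Category CR (Corrosive).
Total Category OX: (two 3.8 oz packs = 215.84 g) + (two 121 g packs = 242 g) = 457.84 g.
That is within the Category OX road limit of 500 g.
Category CR quantity: one 8.2 fl oz container = 242.72 mL.
242.72 mL ≤ 250 mL (road limit, Category CR) — within limit.
The segregation rule (Category OX with Category SR) does not apply to Category OX with Category CR.
Every hazard category is within its road limit and no segregation rule is violated.

Yes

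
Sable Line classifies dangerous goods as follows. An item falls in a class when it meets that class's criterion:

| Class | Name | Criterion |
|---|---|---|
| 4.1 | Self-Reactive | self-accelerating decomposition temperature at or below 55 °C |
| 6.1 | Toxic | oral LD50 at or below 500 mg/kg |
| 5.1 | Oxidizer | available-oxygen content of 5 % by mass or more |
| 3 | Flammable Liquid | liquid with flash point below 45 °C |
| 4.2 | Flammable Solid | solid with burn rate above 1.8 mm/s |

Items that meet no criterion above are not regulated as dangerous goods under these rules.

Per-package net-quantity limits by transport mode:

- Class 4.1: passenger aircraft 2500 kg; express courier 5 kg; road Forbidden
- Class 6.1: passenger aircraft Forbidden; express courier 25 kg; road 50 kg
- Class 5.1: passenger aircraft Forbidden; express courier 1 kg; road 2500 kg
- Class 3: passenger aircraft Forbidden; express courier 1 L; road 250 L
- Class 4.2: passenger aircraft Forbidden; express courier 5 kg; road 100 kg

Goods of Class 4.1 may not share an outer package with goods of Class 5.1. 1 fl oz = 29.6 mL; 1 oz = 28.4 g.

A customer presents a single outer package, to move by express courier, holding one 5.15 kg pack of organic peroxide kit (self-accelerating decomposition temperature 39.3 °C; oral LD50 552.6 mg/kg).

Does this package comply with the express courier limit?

The organic peroxide kit has self-accelerating decomposition temperature 39.3 °C, which is ≤ 55 °C, so it is Class 4.1 (Self-Reactive).
Class 4.1 quantity: 5.15 kg.
5.15 kg > 5 kg (express courier limit, Class 4.1) — over the limit.

No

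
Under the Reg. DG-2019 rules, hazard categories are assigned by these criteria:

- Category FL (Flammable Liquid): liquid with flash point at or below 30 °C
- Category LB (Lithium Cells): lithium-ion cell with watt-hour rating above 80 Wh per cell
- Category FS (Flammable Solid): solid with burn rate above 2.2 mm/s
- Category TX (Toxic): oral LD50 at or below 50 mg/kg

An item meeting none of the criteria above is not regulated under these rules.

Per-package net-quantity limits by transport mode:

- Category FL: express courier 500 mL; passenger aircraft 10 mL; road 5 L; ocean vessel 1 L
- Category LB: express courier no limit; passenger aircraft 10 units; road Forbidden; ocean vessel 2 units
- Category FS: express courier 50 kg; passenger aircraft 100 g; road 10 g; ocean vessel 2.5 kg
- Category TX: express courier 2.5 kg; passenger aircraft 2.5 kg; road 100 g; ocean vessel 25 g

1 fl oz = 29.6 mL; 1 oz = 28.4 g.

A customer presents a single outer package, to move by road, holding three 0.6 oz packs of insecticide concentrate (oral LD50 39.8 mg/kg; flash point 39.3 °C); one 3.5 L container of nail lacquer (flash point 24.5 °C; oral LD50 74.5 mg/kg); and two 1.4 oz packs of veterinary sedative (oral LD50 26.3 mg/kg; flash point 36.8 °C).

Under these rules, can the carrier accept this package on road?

No

With oral LD50 39.8 mg/kg (≤ 50 mg/kg), the insecticide concentrate falls in Category TX.
The nail lacquer has flash point 24.5 °C, which is ≤ 30 °C, so it is Category FL (Flammable Liquid).
Oral LD50 26.3 mg/kg meets the Category TX criterion (Toxic), so the veterinary sedative is Category TX.
Category TX net quantity: (three 0.6 oz packs = 51.12 g) + (two 1.4 oz packs = 79.52 g) = 130.64 g.
130.64 g > 100 g (road limit, Category TX) — over the limit.
Category FL quantity: 3.5 L.
3.5 L ≤ 5 L (road limit, Category FL) — within limit.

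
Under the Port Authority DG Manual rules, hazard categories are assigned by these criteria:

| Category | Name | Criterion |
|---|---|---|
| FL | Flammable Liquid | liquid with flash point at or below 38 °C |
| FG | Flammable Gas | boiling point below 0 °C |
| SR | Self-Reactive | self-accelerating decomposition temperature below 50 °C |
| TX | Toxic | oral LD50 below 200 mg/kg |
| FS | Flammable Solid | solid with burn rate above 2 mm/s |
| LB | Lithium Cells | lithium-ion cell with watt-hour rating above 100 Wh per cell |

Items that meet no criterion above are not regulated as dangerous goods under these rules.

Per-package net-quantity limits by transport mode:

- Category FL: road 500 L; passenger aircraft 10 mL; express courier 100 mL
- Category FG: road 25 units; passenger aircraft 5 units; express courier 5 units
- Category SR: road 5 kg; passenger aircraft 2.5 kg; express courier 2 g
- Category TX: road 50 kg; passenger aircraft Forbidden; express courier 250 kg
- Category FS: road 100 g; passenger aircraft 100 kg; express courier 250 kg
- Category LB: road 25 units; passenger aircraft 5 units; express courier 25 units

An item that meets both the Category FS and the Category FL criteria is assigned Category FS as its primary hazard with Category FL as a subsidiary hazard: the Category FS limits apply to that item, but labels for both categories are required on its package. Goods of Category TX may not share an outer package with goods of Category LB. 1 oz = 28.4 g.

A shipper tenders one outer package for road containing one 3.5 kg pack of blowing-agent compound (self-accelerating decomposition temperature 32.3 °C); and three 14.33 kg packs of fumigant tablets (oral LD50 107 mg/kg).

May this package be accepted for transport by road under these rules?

Self-accelerating decomposition temperature 32.3 °C meets the Category SR criterion (Self-Reactive), so the blowing-agent compound is Category SR.
With oral LD50 107 mg/kg (< 200 mg/kg), the fumigant tablets fall in Category TX.
Category TX quantity: three 14.33 kg packs = 42.99 kg.
42.99 kg ≤ 50 kg (road limit, Category TX) — within limit.
Category SR quantity: 3.5 kg.
3.5 kg ≤ 5 kg (road limit, Category SR) — within limit.
The segregation rule (Category TX with Category LB) does not apply to Category TX with Category SR.
Every hazard category is within its road limit and no segregation rule is violated.

Yes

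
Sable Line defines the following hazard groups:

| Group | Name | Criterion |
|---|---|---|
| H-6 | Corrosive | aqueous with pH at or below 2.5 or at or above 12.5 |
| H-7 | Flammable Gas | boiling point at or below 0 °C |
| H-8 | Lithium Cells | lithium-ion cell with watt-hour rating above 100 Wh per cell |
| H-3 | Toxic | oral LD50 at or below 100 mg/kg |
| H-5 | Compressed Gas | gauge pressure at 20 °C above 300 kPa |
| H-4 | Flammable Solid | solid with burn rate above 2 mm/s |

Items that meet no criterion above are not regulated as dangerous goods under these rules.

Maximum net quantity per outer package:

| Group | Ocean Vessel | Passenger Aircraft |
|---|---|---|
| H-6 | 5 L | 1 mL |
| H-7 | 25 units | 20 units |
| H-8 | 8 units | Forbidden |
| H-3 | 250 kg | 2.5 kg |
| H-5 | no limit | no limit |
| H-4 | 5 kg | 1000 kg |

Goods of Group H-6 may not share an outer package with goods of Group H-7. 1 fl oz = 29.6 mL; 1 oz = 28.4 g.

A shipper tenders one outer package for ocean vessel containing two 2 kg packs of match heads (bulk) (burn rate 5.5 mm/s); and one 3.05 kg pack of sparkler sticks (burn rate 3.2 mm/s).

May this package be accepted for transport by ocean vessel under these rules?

No

With burn rate 5.5 mm/s (> 2 mm/s), the match heads (bulk) fall in Group H-4.
The sparkler sticks have burn rate 3.2 mm/s, which is > 2 mm/s, so they are Group H-4 (Flammable Solid).
Group H-4 net quantity: (two 2 kg packs = 4 kg) + 3.05 kg = 7.05 kg.
That exceeds the Group H-4 ocean vessel limit of 5 kg.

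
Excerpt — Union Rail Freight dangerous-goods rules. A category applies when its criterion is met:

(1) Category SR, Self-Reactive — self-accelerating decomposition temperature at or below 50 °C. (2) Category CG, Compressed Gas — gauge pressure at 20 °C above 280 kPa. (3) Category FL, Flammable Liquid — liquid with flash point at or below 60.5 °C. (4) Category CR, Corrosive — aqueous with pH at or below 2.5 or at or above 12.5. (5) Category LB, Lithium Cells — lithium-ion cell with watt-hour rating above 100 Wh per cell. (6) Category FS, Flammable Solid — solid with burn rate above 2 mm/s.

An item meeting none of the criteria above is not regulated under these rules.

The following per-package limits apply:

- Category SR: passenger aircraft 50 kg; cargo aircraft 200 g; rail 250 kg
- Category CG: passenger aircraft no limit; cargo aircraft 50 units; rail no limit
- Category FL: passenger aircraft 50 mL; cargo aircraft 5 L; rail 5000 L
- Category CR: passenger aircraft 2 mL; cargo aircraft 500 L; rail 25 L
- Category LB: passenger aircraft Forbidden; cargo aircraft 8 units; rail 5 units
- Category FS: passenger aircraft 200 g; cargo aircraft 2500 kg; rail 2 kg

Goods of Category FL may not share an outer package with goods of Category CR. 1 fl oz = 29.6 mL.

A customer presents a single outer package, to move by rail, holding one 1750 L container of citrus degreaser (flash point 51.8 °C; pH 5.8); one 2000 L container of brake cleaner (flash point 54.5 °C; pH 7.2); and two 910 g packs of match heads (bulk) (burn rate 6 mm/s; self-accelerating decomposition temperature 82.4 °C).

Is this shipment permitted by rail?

Yes

The citrus degreaser has flash point 51.8 °C, which is ≤ 60.5 °C, so it is Category FL (Flammable Liquid).
Flash point 54.5 °C meets the Category FL criterion (Flammable Liquid), so the brake cleaner is Category FL.
The match heads (bulk) have burn rate 6 mm/s, which is > 2 mm/s, so they are Category FS (Flammable Solid).
Total Category FL: 1750 L + 2000 L = 3750 L.
That is within the Category FL rail limit of 5000 L.
Category FS quantity: two 910 g packs = 1.82 kg.
1.82 kg ≤ 2 kg (rail limit, Category FS) — within limit.
The segregation rule (Category FL with Category CR) does not apply to Category FL with Category FS.
Every hazard category is within its rail limit and no segregation rule is violated.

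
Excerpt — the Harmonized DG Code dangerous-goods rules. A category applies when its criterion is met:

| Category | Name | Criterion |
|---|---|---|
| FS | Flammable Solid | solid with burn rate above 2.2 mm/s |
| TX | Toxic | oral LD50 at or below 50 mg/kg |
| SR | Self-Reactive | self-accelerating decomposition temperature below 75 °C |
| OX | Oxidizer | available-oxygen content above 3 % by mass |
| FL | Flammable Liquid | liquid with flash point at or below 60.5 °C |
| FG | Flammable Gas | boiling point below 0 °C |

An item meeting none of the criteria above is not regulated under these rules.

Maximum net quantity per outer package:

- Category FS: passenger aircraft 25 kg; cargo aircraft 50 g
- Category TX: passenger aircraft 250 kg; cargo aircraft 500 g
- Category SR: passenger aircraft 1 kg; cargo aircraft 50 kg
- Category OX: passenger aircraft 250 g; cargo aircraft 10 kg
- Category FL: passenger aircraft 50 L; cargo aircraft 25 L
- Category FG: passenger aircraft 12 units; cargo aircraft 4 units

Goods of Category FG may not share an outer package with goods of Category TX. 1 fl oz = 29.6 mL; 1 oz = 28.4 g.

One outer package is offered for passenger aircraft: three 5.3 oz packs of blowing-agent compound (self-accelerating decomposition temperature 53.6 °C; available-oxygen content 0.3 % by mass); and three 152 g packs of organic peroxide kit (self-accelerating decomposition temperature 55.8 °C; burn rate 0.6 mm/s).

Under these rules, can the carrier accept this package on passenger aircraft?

Yes

With self-accelerating decomposition temperature 53.6 °C (< 75 °C), the blowing-agent compound falls in Category SR.
The organic peroxide kit has self-accelerating decomposition temperature 55.8 °C, which is < 75 °C, so it is Category SR (Self-Reactive).
Total Category SR: (three 5.3 oz packs = 451.56 g) + (three 152 g packs = 456 g) = 907.56 g.
That is within the Category SR passenger aircraft limit of 1 kg.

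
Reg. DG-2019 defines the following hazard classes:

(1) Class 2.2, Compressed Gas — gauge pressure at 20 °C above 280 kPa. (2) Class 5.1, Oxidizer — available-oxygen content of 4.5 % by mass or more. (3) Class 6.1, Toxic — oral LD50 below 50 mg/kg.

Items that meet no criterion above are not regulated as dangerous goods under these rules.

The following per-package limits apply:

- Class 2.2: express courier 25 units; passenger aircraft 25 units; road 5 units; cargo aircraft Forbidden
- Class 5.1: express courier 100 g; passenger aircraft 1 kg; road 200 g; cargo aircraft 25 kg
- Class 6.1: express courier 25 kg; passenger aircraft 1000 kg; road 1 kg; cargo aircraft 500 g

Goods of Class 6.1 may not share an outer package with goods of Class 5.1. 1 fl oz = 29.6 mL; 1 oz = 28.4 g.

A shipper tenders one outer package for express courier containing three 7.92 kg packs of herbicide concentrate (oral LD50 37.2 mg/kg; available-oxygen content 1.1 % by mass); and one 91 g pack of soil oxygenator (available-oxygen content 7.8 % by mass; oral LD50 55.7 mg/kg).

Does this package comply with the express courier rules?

Herbicide concentrate: oral LD50 37.2 mg/kg < 50 mg/kg → Class 6.1 (Toxic).
With available-oxygen content 7.8 % by mass (≥ 4.5 % by mass), the soil oxygenator falls in Class 5.1.
Class 6.1 quantity: three 7.92 kg packs = 23.76 kg.
23.76 kg is within the express courier limit of 25 kg for Class 6.1.
Class 5.1 quantity: 91 g.
91 g is within the express courier limit of 100 g for Class 5.1.
Class 6.1 and Class 5.1 may not share an outer package.

No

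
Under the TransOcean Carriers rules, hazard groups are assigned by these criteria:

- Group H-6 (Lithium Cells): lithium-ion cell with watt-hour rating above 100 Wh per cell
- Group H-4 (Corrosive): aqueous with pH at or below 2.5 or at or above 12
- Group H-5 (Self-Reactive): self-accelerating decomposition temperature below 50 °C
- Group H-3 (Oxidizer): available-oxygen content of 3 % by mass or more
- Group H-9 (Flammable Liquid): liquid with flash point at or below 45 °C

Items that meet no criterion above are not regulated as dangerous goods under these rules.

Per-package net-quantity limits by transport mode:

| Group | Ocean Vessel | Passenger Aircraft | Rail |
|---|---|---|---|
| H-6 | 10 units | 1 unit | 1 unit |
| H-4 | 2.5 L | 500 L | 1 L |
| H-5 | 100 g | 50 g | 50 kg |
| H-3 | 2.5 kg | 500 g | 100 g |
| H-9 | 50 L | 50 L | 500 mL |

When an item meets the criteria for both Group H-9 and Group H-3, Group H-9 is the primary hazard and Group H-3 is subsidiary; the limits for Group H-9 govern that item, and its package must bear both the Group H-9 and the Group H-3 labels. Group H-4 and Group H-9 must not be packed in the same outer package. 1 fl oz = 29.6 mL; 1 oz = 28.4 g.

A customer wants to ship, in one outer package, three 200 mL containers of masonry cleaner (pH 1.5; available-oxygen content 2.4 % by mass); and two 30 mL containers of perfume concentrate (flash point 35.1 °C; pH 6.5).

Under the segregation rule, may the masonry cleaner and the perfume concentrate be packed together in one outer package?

No

The masonry cleaner has pH 1.5, which is ≤ 2.5, so it is Group H-4 (Corrosive).
The perfume concentrate has flash point 35.1 °C, which is ≤ 45 °C, so it is Group H-9 (Flammable Liquid).
Group H-4 and Group H-9 may not share an outer package.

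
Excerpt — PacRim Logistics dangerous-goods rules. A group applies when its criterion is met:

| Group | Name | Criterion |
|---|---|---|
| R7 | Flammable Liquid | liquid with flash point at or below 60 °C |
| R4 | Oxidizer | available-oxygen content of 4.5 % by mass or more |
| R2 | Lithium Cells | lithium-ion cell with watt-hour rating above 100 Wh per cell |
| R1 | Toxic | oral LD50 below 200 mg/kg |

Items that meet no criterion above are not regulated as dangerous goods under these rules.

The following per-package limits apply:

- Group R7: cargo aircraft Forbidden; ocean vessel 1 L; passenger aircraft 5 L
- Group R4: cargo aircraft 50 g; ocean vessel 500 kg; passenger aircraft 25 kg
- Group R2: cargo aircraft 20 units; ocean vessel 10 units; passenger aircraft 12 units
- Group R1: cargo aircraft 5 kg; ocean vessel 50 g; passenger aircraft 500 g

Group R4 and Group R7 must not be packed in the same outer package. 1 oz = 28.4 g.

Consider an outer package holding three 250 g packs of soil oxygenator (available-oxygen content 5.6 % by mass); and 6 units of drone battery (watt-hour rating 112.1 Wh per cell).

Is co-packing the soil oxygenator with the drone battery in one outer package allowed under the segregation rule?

Yes

The soil oxygenator has available-oxygen content 5.6 % by mass, which is ≥ 4.5 % by mass, so it is Group R4 (Oxidizer).
Watt-hour rating 112.1 Wh per cell meets the Group R2 criterion (Lithium Cells), so the drone battery is Group R2.
No segregation rule bars Group R4 with Group R2.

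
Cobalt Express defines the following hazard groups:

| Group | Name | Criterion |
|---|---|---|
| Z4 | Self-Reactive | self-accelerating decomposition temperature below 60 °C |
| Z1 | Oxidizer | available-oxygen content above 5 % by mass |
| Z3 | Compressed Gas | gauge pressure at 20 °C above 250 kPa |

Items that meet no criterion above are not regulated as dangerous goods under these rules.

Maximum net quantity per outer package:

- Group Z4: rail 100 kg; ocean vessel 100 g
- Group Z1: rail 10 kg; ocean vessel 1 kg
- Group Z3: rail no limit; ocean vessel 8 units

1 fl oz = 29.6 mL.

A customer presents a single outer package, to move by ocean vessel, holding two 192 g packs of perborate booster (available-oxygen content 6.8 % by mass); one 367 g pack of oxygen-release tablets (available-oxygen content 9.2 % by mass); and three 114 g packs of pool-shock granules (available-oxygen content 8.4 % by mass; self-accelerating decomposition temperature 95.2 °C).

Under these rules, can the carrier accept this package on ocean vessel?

With available-oxygen content 6.8 % by mass (> 5 % by mass), the perborate booster falls in Group Z1.
The oxygen-release tablets have available-oxygen content 9.2 % by mass, which is > 5 % by mass, so they are Group Z1 (Oxidizer).
The pool-shock granules have available-oxygen content 8.4 % by mass, which is > 5 % by mass, so they are Group Z1 (Oxidizer).
Total Group Z1: (two 192 g packs = 384 g) + 367 g + (three 114 g packs = 342 g) = 1.093 kg.
That exceeds the Group Z1 ocean vessel limit of 1 kg.

No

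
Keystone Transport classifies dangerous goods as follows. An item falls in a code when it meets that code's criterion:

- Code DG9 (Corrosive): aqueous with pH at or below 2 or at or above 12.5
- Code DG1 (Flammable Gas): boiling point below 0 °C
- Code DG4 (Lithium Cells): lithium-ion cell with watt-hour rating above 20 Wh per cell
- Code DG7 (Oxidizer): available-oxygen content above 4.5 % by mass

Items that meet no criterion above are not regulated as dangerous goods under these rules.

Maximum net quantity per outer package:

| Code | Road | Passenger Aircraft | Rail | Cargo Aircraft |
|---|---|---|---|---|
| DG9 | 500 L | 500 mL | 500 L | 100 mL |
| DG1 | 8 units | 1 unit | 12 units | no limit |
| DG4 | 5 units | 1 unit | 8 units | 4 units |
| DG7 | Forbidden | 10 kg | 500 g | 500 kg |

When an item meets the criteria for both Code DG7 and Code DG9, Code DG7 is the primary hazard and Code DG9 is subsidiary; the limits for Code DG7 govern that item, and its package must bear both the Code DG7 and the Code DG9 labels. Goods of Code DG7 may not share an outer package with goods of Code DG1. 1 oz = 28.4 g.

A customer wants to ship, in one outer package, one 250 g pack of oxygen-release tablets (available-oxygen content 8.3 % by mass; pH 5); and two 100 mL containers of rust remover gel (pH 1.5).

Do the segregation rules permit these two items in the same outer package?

The oxygen-release tablets have available-oxygen content 8.3 % by mass, which is > 4.5 % by mass, so they are Code DG7 (Oxidizer).
pH 1.5 meets the Code DG9 criterion (Corrosive), so the rust remover gel is Code DG9.
No segregation rule bars Code DG7 with Code DG9.

Yes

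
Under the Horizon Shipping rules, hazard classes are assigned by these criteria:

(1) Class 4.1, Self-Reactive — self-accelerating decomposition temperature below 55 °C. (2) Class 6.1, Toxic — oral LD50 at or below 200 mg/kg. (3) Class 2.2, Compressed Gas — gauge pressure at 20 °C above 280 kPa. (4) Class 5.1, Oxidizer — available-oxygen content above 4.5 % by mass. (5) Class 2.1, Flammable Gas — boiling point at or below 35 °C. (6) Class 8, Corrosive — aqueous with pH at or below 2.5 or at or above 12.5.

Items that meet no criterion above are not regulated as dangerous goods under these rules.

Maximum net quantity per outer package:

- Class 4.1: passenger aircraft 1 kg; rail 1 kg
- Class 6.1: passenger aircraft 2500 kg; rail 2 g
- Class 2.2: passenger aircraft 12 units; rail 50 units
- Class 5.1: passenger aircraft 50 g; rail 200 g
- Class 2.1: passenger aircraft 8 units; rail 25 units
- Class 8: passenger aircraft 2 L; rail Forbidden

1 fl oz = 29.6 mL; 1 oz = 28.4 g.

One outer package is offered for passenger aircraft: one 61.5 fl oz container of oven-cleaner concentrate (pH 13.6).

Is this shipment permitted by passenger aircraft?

Yes

Oven-cleaner concentrate: pH 13.6 ≥ 12.5 → Class 8 (Corrosive).
Class 8 quantity: one 61.5 fl oz container = 1820.4 mL.
1820.4 mL ≤ 2 L (passenger aircraft limit, Class 8) — within limit.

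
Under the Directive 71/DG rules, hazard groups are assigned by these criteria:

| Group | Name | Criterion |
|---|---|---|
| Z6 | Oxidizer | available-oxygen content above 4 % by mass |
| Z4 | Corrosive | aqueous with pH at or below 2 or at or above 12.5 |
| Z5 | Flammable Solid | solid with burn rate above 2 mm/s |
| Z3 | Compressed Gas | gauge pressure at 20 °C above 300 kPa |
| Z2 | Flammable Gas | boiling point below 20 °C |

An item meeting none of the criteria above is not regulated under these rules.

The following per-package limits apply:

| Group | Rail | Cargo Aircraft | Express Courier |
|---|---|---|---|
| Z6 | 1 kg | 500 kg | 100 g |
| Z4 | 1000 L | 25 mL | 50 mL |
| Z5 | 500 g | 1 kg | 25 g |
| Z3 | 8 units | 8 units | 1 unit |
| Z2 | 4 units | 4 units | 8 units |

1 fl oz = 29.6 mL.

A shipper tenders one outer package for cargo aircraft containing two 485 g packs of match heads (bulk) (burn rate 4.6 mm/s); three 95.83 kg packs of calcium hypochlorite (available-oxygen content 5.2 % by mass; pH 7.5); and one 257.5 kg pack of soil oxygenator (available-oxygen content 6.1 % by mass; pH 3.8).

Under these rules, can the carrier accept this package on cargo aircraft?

No

The match heads (bulk) have burn rate 4.6 mm/s, which is > 2 mm/s, so they are Group Z5 (Flammable Solid).
The calcium hypochlorite has available-oxygen content 5.2 % by mass, which is > 4 % by mass, so it is Group Z6 (Oxidizer).
Soil oxygenator: available-oxygen content 6.1 % by mass > 4 % by mass → Group Z6 (Oxidizer).
Total Group Z6: (three 95.83 kg packs = 287.49 kg) + 257.5 kg = 544.99 kg.
544.99 kg > 500 kg (cargo aircraft limit, Group Z6) — over the limit.
Group Z5 quantity: two 485 g packs = 970 g.
970 g is within the cargo aircraft limit of 1 kg for Group Z5.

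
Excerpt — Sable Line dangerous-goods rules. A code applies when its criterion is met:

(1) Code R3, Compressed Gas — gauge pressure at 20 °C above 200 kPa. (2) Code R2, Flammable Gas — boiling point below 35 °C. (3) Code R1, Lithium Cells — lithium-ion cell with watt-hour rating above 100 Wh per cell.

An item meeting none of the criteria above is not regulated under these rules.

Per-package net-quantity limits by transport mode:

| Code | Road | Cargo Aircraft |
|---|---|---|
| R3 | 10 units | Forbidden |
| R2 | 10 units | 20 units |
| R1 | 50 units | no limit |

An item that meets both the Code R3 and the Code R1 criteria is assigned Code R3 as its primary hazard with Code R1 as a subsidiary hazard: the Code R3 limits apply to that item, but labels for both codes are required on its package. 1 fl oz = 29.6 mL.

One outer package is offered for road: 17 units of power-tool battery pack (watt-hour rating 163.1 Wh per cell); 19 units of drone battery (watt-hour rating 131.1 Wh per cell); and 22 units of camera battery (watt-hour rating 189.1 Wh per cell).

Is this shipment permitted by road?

No

With watt-hour rating 163.1 Wh per cell (> 100 Wh per cell), the power-tool battery pack falls in Code R1.
With watt-hour rating 131.1 Wh per cell (> 100 Wh per cell), the drone battery falls in Code R1.
With watt-hour rating 189.1 Wh per cell (> 100 Wh per cell), the camera battery falls in Code R1.
Code R1 net quantity: 17 units + 19 units + 22 units = 58 units.
That exceeds the Code R1 road limit of 50 units.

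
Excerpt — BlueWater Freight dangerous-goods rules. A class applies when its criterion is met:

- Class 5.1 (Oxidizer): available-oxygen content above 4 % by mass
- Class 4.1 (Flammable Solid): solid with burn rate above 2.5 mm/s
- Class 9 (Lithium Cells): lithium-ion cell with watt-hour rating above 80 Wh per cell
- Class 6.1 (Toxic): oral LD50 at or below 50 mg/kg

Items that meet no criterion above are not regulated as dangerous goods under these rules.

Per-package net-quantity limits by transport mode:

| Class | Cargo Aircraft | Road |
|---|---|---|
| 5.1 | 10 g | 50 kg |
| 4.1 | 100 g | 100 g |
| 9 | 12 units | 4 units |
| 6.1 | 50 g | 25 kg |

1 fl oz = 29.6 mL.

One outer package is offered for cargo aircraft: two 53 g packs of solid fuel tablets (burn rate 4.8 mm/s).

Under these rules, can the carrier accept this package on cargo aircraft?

Solid fuel tablets: burn rate 4.8 mm/s > 2.5 mm/s → Class 4.1 (Flammable Solid).
Class 4.1 quantity: two 53 g packs = 106 g.
That exceeds the Class 4.1 cargo aircraft limit of 100 g.

No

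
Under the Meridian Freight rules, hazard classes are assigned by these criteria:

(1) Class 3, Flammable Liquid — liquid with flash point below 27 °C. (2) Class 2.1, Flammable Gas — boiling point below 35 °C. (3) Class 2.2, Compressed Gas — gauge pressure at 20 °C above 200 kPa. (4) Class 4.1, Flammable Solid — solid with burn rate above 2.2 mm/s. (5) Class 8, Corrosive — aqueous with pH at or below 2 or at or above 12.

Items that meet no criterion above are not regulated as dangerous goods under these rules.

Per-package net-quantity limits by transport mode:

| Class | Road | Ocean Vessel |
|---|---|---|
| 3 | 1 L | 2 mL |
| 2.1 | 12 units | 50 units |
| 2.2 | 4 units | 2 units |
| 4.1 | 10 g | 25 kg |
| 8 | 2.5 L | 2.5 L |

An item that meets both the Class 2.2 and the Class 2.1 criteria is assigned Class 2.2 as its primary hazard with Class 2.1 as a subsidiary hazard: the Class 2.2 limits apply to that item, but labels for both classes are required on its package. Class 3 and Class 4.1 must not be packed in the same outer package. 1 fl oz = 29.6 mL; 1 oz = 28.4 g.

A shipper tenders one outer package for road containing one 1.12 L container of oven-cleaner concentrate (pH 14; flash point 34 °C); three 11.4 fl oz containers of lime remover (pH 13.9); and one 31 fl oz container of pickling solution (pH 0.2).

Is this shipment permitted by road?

No

Oven-cleaner concentrate: pH 14 ≥ 12 → Class 8 (Corrosive).
With pH 13.9 (≥ 12), the lime remover falls in Class 8.
pH 0.2 meets the Class 8 criterion (Corrosive), so the pickling solution is Class 8.
Class 8 net quantity: 1.12 L + (three 11.4 fl oz containers = 1012.32 mL) + (one 31 fl oz container = 917.6 mL) = 3049.92 mL.
That exceeds the Class 8 road limit of 2.5 L.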